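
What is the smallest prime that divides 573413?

573413 is odd.
Digit sum 23, not divisible by 3.
Ends in 3: not divisible by 5.
7: 573413 = 7·81916 + 1
11: 573413 = 11·52128 + 5
13: 573413 = 13·44108 + 9
17: 573413 = 17·33730 + 3
19: 573413 = 19·30179 + 12
23: 573413 = 23·24931

23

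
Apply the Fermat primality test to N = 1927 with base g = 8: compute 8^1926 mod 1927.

8^1 ≡ 8 (mod 1927)
8^2 ≡ 8^2 = 64 ≡ 64 (mod 1927)
8^4 ≡ 64^2 = 4096 ≡ 242 (mod 1927)
8^8 ≡ 242^2 = 58564 ≡ 754 (mod 1927)
8^16 ≡ 754^2 = 568516 ≡ 51 (mod 1927)
8^32 ≡ 51^2 = 2601 ≡ 674 (mod 1927)
8^64 ≡ 674^2 = 454276 ≡ 1431 (mod 1927)
8^128 ≡ 1431^2 = 2047761 ≡ 1287 (mod 1927)
8^256 ≡ 1287^2 = 1656369 ≡ 1076 (mod 1927)
8^512 ≡ 1076^2 = 1157776 ≡ 1576 (mod 1927)
8^1024 ≡ 1576^2 = 2483776 ≡ 1800 (mod 1927)
1926 = 1024 + 512 + 256 + 128 + 4 + 2 in binary powers of 2.
So 8^1926 ≡ 1800 · 1576 · 1076 · 1287 · 242 · 64 ≡ 1630 (mod 1927).
Since 1630 ≠ 1, base 8 is a Fermat witness: 1927 is composite.

1630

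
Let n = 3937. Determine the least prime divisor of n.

31

3937 is odd.
Digit sum 22, not divisible by 3.
Ends in 7: not divisible by 5.
7: 3937 = 7·562 + 3
11: 3937 = 11·357 + 10
13: 3937 = 13·302 + 11
17: 3937 = 17·231 + 10
19: 3937 = 19·207 + 4
23: 3937 = 23·171 + 4
29: 3937 = 29·135 + 22
31: 3937 = 31·127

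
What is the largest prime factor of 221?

221 = 13 · 17
17 is prime.
So 221 = 13 · 17; the largest prime factor is 17.

17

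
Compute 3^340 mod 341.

56

3^1 ≡ 3 (mod 341)
3^2 ≡ 3^2 = 9 ≡ 9 (mod 341)
3^4 ≡ 9^2 = 81 ≡ 81 (mod 341)
3^8 ≡ 81^2 = 6561 ≡ 82 (mod 341)
3^16 ≡ 82^2 = 6724 ≡ 245 (mod 341)
3^32 ≡ 245^2 = 60025 ≡ 9 (mod 341)
3^64 ≡ 9^2 = 81 ≡ 81 (mod 341)
3^128 ≡ 81^2 = 6561 ≡ 82 (mod 341)
3^256 ≡ 82^2 = 6724 ≡ 245 (mod 341)
340 = 256 + 64 + 16 + 4 in binary powers of 2.
So 3^340 ≡ 245 · 81 · 245 · 81 ≡ 56 (mod 341).
Since 56 ≠ 1, base 3 is a Fermat witness: 341 is composite.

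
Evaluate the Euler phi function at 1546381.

Factor: 1546381 = 53 · 163 · 179.
φ(1546381) = (53−1) · (163−1) · (179−1) = 52 · 162 · 178 = 1499472.

1499472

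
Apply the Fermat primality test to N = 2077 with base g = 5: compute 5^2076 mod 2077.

1489

5^1 ≡ 5 (mod 2077)
5^2 ≡ 5^2 = 25 ≡ 25 (mod 2077)
5^4 ≡ 25^2 = 625 ≡ 625 (mod 2077)
5^8 ≡ 625^2 = 390625 ≡ 149 (mod 2077)
5^16 ≡ 149^2 = 22201 ≡ 1431 (mod 2077)
5^32 ≡ 1431^2 = 2047761 ≡ 1916 (mod 2077)
5^64 ≡ 1916^2 = 3671056 ≡ 997 (mod 2077)
5^128 ≡ 997^2 = 994009 ≡ 1203 (mod 2077)
5^256 ≡ 1203^2 = 1447209 ≡ 1617 (mod 2077)
5^512 ≡ 1617^2 = 2614689 ≡ 1823 (mod 2077)
5^1024 ≡ 1823^2 = 3323329 ≡ 129 (mod 2077)
5^2048 ≡ 129^2 = 16641 ≡ 25 (mod 2077)
2076 = 2048 + 16 + 8 + 4 in binary powers of 2.
So 5^2076 ≡ 25 · 1431 · 149 · 625 ≡ 1489 (mod 2077).
Since 1489 ≠ 1, base 5 is a Fermat witness: 2077 is composite.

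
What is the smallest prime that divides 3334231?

71

3334231 is odd.
Digit sum 19, not divisible by 3.
Ends in 1: not divisible by 5.
7: 3334231 = 7·476318 + 5
11: 3334231 = 11·303111 + 10
13: 3334231 = 13·256479 + 4
17: 3334231 = 17·196131 + 4
19: 3334231 = 19·175485 + 16
23: 3334231 = 23·144966 + 13
29: 3334231 = 29·114973 + 14
31: 3334231 = 31·107555 + 26
37: 3334231 = 37·90114 + 13
41: 3334231 = 41·81322 + 29
43: 3334231 = 43·77540 + 11
47: 3334231 = 47·70941 + 4
53: 3334231 = 53·62910 + 1
59: 3334231 = 59·56512 + 23
61: 3334231 = 61·54659 + 32
67: 3334231 = 67·49764 + 43
71: 3334231 = 71·46961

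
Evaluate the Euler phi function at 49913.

45360

Factor: 49913 = 19 · 37 · 71.
φ(49913) = (19−1) · (37−1) · (71−1) = 18 · 36 · 70 = 45360.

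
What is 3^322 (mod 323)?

3^1 ≡ 3 (mod 323)
3^2 ≡ 3^2 = 9 ≡ 9 (mod 323)
3^4 ≡ 9^2 = 81 ≡ 81 (mod 323)
3^8 ≡ 81^2 = 6561 ≡ 101 (mod 323)
3^16 ≡ 101^2 = 10201 ≡ 188 (mod 323)
3^32 ≡ 188^2 = 35344 ≡ 137 (mod 323)
3^64 ≡ 137^2 = 18769 ≡ 35 (mod 323)
3^128 ≡ 35^2 = 1225 ≡ 256 (mod 323)
3^256 ≡ 256^2 = 65536 ≡ 290 (mod 323)
322 = 256 + 64 + 2 in binary powers of 2.
So 3^322 ≡ 290 · 35 · 9 ≡ 264 (mod 323).
Since 264 ≠ 1, base 3 is a Fermat witness: 323 is composite.

264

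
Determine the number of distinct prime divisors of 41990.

41990 = 2 · 20995
20995 = 5 · 4199
4199 = 13 · 323
323 = 17 · 19
41990 = 2 · 5 · 13 · 17 · 19, which has 5 distinct prime factors.

5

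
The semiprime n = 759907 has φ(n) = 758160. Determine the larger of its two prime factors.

φ(n) = (p−1)(q−1) = n − (p+q) + 1, so p + q = 759907 − 758160 + 1 = 1748.
p and q are the roots of t² − 1748t + 759907 = 0.
Discriminant: 1748² − 4·759907 = 3055504 − 3039628 = 15876; √15876 = 126.
q = (1748 − 126)/2 = 811, p = (1748 + 126)/2 = 937.
Check: 811 · 937 = 759907.

937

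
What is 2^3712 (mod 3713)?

2^1 ≡ 2 (mod 3713)
2^2 ≡ 2^2 = 4 ≡ 4 (mod 3713)
2^4 ≡ 4^2 = 16 ≡ 16 (mod 3713)
2^8 ≡ 16^2 = 256 ≡ 256 (mod 3713)
2^16 ≡ 256^2 = 65536 ≡ 2415 (mod 3713)
2^32 ≡ 2415^2 = 5832225 ≡ 2815 (mod 3713)
2^64 ≡ 2815^2 = 7924225 ≡ 683 (mod 3713)
2^128 ≡ 683^2 = 466489 ≡ 2364 (mod 3713)
2^256 ≡ 2364^2 = 5588496 ≡ 431 (mod 3713)
2^512 ≡ 431^2 = 185761 ≡ 111 (mod 3713)
2^1024 ≡ 111^2 = 12321 ≡ 1182 (mod 3713)
2^2048 ≡ 1182^2 = 1397124 ≡ 1036 (mod 3713)
3712 = 2048 + 1024 + 512 + 128 in binary powers of 2.
So 2^3712 ≡ 1036 · 1182 · 111 · 2364 ≡ 1076 (mod 3713).
Since 1076 ≠ 1, base 2 is a Fermat witness: 3713 is composite.

1076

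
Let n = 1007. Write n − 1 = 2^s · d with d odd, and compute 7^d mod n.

1007 − 1 = 1006 = 2^1 · 503, so d = 503.
7^1 ≡ 7 (mod 1007)
7^2 ≡ 7^2 = 49 ≡ 49 (mod 1007)
7^4 ≡ 49^2 = 2401 ≡ 387 (mod 1007)
7^8 ≡ 387^2 = 149769 ≡ 733 (mod 1007)
7^16 ≡ 733^2 = 537289 ≡ 558 (mod 1007)
7^32 ≡ 558^2 = 311364 ≡ 201 (mod 1007)
7^64 ≡ 201^2 = 40401 ≡ 121 (mod 1007)
7^128 ≡ 121^2 = 14641 ≡ 543 (mod 1007)
7^256 ≡ 543^2 = 294849 ≡ 805 (mod 1007)
503 = 256 + 128 + 64 + 32 + 16 + 4 + 2 + 1 in binary powers of 2.
So 7^503 ≡ 805 · 543 · 121 · 201 · 558 · 387 · 49 · 7 ≡ 467 (mod 1007).
Squaring chain: 467; never reaches −1, so base 7 is a Miller–Rabin witness that 1007 is composite.

467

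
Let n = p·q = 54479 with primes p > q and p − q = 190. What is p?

Since p = q + 190, we have 54479 = q(q + 190), so q² + 190q − 54479 = 0.
Discriminant: 190² + 4·54479 = 36100 + 217916 = 254016; √254016 = 504.
q = (−190 + 504)/2 = 157, and p = q + 190 = 347.
Check: 157 · 347 = 54479.

347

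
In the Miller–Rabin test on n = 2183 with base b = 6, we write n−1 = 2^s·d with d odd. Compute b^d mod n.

1548

2183 − 1 = 2182 = 2^1 · 1091, so d = 1091.
6^1 ≡ 6 (mod 2183)
6^2 ≡ 6^2 = 36 ≡ 36 (mod 2183)
6^4 ≡ 36^2 = 1296 ≡ 1296 (mod 2183)
6^8 ≡ 1296^2 = 1679616 ≡ 889 (mod 2183)
6^16 ≡ 889^2 = 790321 ≡ 75 (mod 2183)
6^32 ≡ 75^2 = 5625 ≡ 1259 (mod 2183)
6^64 ≡ 1259^2 = 1585081 ≡ 223 (mod 2183)
6^128 ≡ 223^2 = 49729 ≡ 1703 (mod 2183)
6^256 ≡ 1703^2 = 2900209 ≡ 1185 (mod 2183)
6^512 ≡ 1185^2 = 1404225 ≡ 556 (mod 2183)
6^1024 ≡ 556^2 = 309136 ≡ 1333 (mod 2183)
1091 = 1024 + 64 + 2 + 1 in binary powers of 2.
So 6^1091 ≡ 1333 · 223 · 36 · 6 ≡ 1548 (mod 2183).
Squaring chain: 1548; never reaches −1, so base 6 is a Miller–Rabin witness that 2183 is composite.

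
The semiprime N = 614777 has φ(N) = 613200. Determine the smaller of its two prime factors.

701

φ(n) = (p−1)(q−1) = n − (p+q) + 1, so p + q = 614777 − 613200 + 1 = 1578.
p and q are the roots of t² − 1578t + 614777 = 0.
Discriminant: 1578² − 4·614777 = 2490084 − 2459108 = 30976; √30976 = 176.
q = (1578 − 176)/2 = 701, p = (1578 + 176)/2 = 877.
Check: 701 · 877 = 614777.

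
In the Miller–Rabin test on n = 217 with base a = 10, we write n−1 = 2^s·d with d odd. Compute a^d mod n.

217 − 1 = 216 = 2^3 · 27, so d = 27.
10^1 ≡ 10 (mod 217)
10^2 ≡ 10^2 = 100 ≡ 100 (mod 217)
10^4 ≡ 100^2 = 10000 ≡ 18 (mod 217)
10^8 ≡ 18^2 = 324 ≡ 107 (mod 217)
10^16 ≡ 107^2 = 11449 ≡ 165 (mod 217)
27 = 16 + 8 + 2 + 1 in binary powers of 2.
So 10^27 ≡ 165 · 107 · 100 · 10 ≡ 97 (mod 217).
Squaring chain: 97 → 78 → 8; never reaches −1, so base 10 is a Miller–Rabin witness that 217 is composite.

97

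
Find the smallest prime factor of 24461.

61

24461 is odd.
Digit sum 17, not divisible by 3.
Ends in 1: not divisible by 5.
7: 24461 = 7·3494 + 3
11: 24461 = 11·2223 + 8
13: 24461 = 13·1881 + 8
17: 24461 = 17·1438 + 15
19: 24461 = 19·1287 + 8
23: 24461 = 23·1063 + 12
29: 24461 = 29·843 + 14
31: 24461 = 31·789 + 2
37: 24461 = 37·661 + 4
41: 24461 = 41·596 + 25
43: 24461 = 43·568 + 37
47: 24461 = 47·520 + 21
53: 24461 = 53·461 + 28
59: 24461 = 59·414 + 35
61: 24461 = 61·401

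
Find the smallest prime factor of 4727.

29

4727 is odd.
Digit sum 20, not divisible by 3.
Ends in 7: not divisible by 5.
7: 4727 = 7·675 + 2
11: 4727 = 11·429 + 8
13: 4727 = 13·363 + 8
17: 4727 = 17·278 + 1
19: 4727 = 19·248 + 15
23: 4727 = 23·205 + 12
29: 4727 = 29·163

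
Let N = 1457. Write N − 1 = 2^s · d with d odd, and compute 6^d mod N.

1277

1457 − 1 = 1456 = 2^4 · 91, so d = 91.
6^1 ≡ 6 (mod 1457)
6^2 ≡ 6^2 = 36 ≡ 36 (mod 1457)
6^4 ≡ 36^2 = 1296 ≡ 1296 (mod 1457)
6^8 ≡ 1296^2 = 1679616 ≡ 1152 (mod 1457)
6^16 ≡ 1152^2 = 1327104 ≡ 1234 (mod 1457)
6^32 ≡ 1234^2 = 1522756 ≡ 191 (mod 1457)
6^64 ≡ 191^2 = 36481 ≡ 56 (mod 1457)
91 = 64 + 16 + 8 + 2 + 1 in binary powers of 2.
So 6^91 ≡ 56 · 1234 · 1152 · 36 · 6 ≡ 1277 (mod 1457).
Squaring chain: 1277 → 346 → 242 → 284; never reaches −1, so base 6 is a Miller–Rabin witness that 1457 is composite.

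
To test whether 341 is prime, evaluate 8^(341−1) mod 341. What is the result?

1

8^1 ≡ 8 (mod 341)
8^2 ≡ 8^2 = 64 ≡ 64 (mod 341)
8^4 ≡ 64^2 = 4096 ≡ 4 (mod 341)
8^8 ≡ 4^2 = 16 ≡ 16 (mod 341)
8^16 ≡ 16^2 = 256 ≡ 256 (mod 341)
8^32 ≡ 256^2 = 65536 ≡ 64 (mod 341)
8^64 ≡ 64^2 = 4096 ≡ 4 (mod 341)
8^128 ≡ 4^2 = 16 ≡ 16 (mod 341)
8^256 ≡ 16^2 = 256 ≡ 256 (mod 341)
340 = 256 + 64 + 16 + 4 in binary powers of 2.
So 8^340 ≡ 256 · 4 · 256 · 4 ≡ 1 (mod 341).
Since the result is 1, base 8 gives no evidence that 341 is composite.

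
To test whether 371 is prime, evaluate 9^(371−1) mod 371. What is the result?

275

9^1 ≡ 9 (mod 371)
9^2 ≡ 9^2 = 81 ≡ 81 (mod 371)
9^4 ≡ 81^2 = 6561 ≡ 254 (mod 371)
9^8 ≡ 254^2 = 64516 ≡ 333 (mod 371)
9^16 ≡ 333^2 = 110889 ≡ 331 (mod 371)
9^32 ≡ 331^2 = 109561 ≡ 116 (mod 371)
9^64 ≡ 116^2 = 13456 ≡ 100 (mod 371)
9^128 ≡ 100^2 = 10000 ≡ 354 (mod 371)
9^256 ≡ 354^2 = 125316 ≡ 289 (mod 371)
370 = 256 + 64 + 32 + 16 + 2 in binary powers of 2.
So 9^370 ≡ 289 · 100 · 116 · 331 · 81 ≡ 275 (mod 371).
Since 275 ≠ 1, base 9 is a Fermat witness: 371 is composite.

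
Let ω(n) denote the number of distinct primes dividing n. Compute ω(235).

2

235 = 5 · 47
235 = 5 · 47, which has 2 distinct prime factors.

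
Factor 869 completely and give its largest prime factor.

869 = 11 · 79
79 is prime.
So 869 = 11 · 79; the largest prime factor is 79.

79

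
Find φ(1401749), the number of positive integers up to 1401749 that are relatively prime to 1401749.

Factor: 1401749 = 41 · 179 · 191.
φ(1401749) = (41−1) · (179−1) · (191−1) = 40 · 178 · 190 = 1352800.

1352800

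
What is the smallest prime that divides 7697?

43

7697 is odd.
Digit sum 29, not divisible by 3.
Ends in 7: not divisible by 5.
7: 7697 = 7·1099 + 4
11: 7697 = 11·699 + 8
13: 7697 = 13·592 + 1
17: 7697 = 17·452 + 13
19: 7697 = 19·405 + 2
23: 7697 = 23·334 + 15
29: 7697 = 29·265 + 12
31: 7697 = 31·248 + 9
37: 7697 = 37·208 + 1
41: 7697 = 41·187 + 30
43: 7697 = 43·179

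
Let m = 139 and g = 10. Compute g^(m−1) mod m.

1

10^1 ≡ 10 (mod 139)
10^2 ≡ 10^2 = 100 ≡ 100 (mod 139)
10^4 ≡ 100^2 = 10000 ≡ 131 (mod 139)
10^8 ≡ 131^2 = 17161 ≡ 64 (mod 139)
10^16 ≡ 64^2 = 4096 ≡ 65 (mod 139)
10^32 ≡ 65^2 = 4225 ≡ 55 (mod 139)
10^64 ≡ 55^2 = 3025 ≡ 106 (mod 139)
10^128 ≡ 106^2 = 11236 ≡ 116 (mod 139)
138 = 128 + 8 + 2 in binary powers of 2.
So 10^138 ≡ 116 · 64 · 100 ≡ 1 (mod 139).
Since the result is 1, base 10 gives no evidence that 139 is composite.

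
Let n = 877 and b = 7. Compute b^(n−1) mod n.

1

7^1 ≡ 7 (mod 877)
7^2 ≡ 7^2 = 49 ≡ 49 (mod 877)
7^4 ≡ 49^2 = 2401 ≡ 647 (mod 877)
7^8 ≡ 647^2 = 418609 ≡ 280 (mod 877)
7^16 ≡ 280^2 = 78400 ≡ 347 (mod 877)
7^32 ≡ 347^2 = 120409 ≡ 260 (mod 877)
7^64 ≡ 260^2 = 67600 ≡ 71 (mod 877)
7^128 ≡ 71^2 = 5041 ≡ 656 (mod 877)
7^256 ≡ 656^2 = 430336 ≡ 606 (mod 877)
7^512 ≡ 606^2 = 367236 ≡ 650 (mod 877)
876 = 512 + 256 + 64 + 32 + 8 + 4 in binary powers of 2.
So 7^876 ≡ 650 · 606 · 71 · 260 · 280 · 647 ≡ 1 (mod 877).
Since the result is 1, base 7 gives no evidence that 877 is composite.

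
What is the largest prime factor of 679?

679 = 7 · 97
97 is prime.
So 679 = 7 · 97; the largest prime factor is 97.

97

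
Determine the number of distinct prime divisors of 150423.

150423 = 3 · 50141
50141 = 7 · 7163
7163 = 13 · 551
551 = 19 · 29
150423 = 3 · 7 · 13 · 19 · 29, which has 5 distinct prime factors.

5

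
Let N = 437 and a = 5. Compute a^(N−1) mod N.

5^1 ≡ 5 (mod 437)
5^2 ≡ 5^2 = 25 ≡ 25 (mod 437)
5^4 ≡ 25^2 = 625 ≡ 188 (mod 437)
5^8 ≡ 188^2 = 35344 ≡ 384 (mod 437)
5^16 ≡ 384^2 = 147456 ≡ 187 (mod 437)
5^32 ≡ 187^2 = 34969 ≡ 9 (mod 437)
5^64 ≡ 9^2 = 81 ≡ 81 (mod 437)
5^128 ≡ 81^2 = 6561 ≡ 6 (mod 437)
5^256 ≡ 6^2 = 36 ≡ 36 (mod 437)
436 = 256 + 128 + 32 + 16 + 4 in binary powers of 2.
So 5^436 ≡ 36 · 6 · 9 · 187 · 188 ≡ 397 (mod 437).
Since 397 ≠ 1, base 5 is a Fermat witness: 437 is composite.

397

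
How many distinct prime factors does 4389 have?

4389 = 3 · 1463
1463 = 7 · 209
209 = 11 · 19
4389 = 3 · 7 · 11 · 19, which has 4 distinct prime factors.

4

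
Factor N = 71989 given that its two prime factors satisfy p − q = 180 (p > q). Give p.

373

Since p = q + 180, we have 71989 = q(q + 180), so q² + 180q − 71989 = 0.
Discriminant: 180² + 4·71989 = 32400 + 287956 = 320356; √320356 = 566.
q = (−180 + 566)/2 = 193, and p = q + 180 = 373.
Check: 193 · 373 = 71989.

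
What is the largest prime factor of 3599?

61

3599 = 59 · 61
61 is prime.
So 3599 = 59 · 61; the largest prime factor is 61.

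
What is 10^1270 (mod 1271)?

780

10^1 ≡ 10 (mod 1271)
10^2 ≡ 10^2 = 100 ≡ 100 (mod 1271)
10^4 ≡ 100^2 = 10000 ≡ 1103 (mod 1271)
10^8 ≡ 1103^2 = 1216609 ≡ 262 (mod 1271)
10^16 ≡ 262^2 = 68644 ≡ 10 (mod 1271)
10^32 ≡ 10^2 = 100 ≡ 100 (mod 1271)
10^64 ≡ 100^2 = 10000 ≡ 1103 (mod 1271)
10^128 ≡ 1103^2 = 1216609 ≡ 262 (mod 1271)
10^256 ≡ 262^2 = 68644 ≡ 10 (mod 1271)
10^512 ≡ 10^2 = 100 ≡ 100 (mod 1271)
10^1024 ≡ 100^2 = 10000 ≡ 1103 (mod 1271)
1270 = 1024 + 128 + 64 + 32 + 16 + 4 + 2 in binary powers of 2.
So 10^1270 ≡ 1103 · 262 · 1103 · 100 · 10 · 1103 · 100 ≡ 780 (mod 1271).
Since 780 ≠ 1, base 10 is a Fermat witness: 1271 is composite.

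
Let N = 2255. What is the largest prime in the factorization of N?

2255 = 5 · 451
451 = 11 · 41
41 is prime.
So 2255 = 5 · 11 · 41; the largest prime factor is 41.

41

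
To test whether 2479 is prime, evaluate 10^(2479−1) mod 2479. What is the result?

10^1 ≡ 10 (mod 2479)
10^2 ≡ 10^2 = 100 ≡ 100 (mod 2479)
10^4 ≡ 100^2 = 10000 ≡ 84 (mod 2479)
10^8 ≡ 84^2 = 7056 ≡ 2098 (mod 2479)
10^16 ≡ 2098^2 = 4401604 ≡ 1379 (mod 2479)
10^32 ≡ 1379^2 = 1901641 ≡ 248 (mod 2479)
10^64 ≡ 248^2 = 61504 ≡ 2008 (mod 2479)
10^128 ≡ 2008^2 = 4032064 ≡ 1210 (mod 2479)
10^256 ≡ 1210^2 = 1464100 ≡ 1490 (mod 2479)
10^512 ≡ 1490^2 = 2220100 ≡ 1395 (mod 2479)
10^1024 ≡ 1395^2 = 1946025 ≡ 10 (mod 2479)
10^2048 ≡ 10^2 = 100 ≡ 100 (mod 2479)
2478 = 2048 + 256 + 128 + 32 + 8 + 4 + 2 in binary powers of 2.
So 10^2478 ≡ 100 · 1490 · 1210 · 248 · 2098 · 84 · 100 ≡ 1000 (mod 2479).
Since 1000 ≠ 1, base 10 is a Fermat witness: 2479 is composite.

1000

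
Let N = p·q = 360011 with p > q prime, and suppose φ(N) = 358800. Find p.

φ(n) = (p−1)(q−1) = n − (p+q) + 1, so p + q = 360011 − 358800 + 1 = 1212.
p and q are the roots of t² − 1212t + 360011 = 0.
Discriminant: 1212² − 4·360011 = 1468944 − 1440044 = 28900; √28900 = 170.
q = (1212 − 170)/2 = 521, p = (1212 + 170)/2 = 691.
Check: 521 · 691 = 360011.

691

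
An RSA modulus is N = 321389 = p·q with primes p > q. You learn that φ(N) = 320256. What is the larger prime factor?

577

φ(n) = (p−1)(q−1) = n − (p+q) + 1, so p + q = 321389 − 320256 + 1 = 1134.
p and q are the roots of t² − 1134t + 321389 = 0.
Discriminant: 1134² − 4·321389 = 1285956 − 1285556 = 400; √400 = 20.
q = (1134 − 20)/2 = 557, p = (1134 + 20)/2 = 577.
Check: 557 · 577 = 321389.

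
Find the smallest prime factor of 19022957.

19022957 is odd.
Digit sum 35, not divisible by 3.
Ends in 7: not divisible by 5.
7: 19022957 = 7·2717565 + 2
11: 19022957 = 11·1729359 + 8
13: 19022957 = 13·1463304 + 5
17: 19022957 = 17·1118997 + 8
19: 19022957 = 19·1001208 + 5
23: 19022957 = 23·827085 + 2
29: 19022957 = 29·655964 + 1
31: 19022957 = 31·613643 + 24
37: 19022957 = 37·514133 + 36
41: 19022957 = 41·463974 + 23
43: 19022957 = 43·442394 + 15
47: 19022957 = 47·404743 + 36
53: 19022957 = 53·358923 + 38
59: 19022957 = 59·322423

59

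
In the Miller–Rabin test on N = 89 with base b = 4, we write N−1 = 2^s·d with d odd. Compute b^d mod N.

89 − 1 = 88 = 2^3 · 11, so d = 11.
4^1 ≡ 4 (mod 89)
4^2 ≡ 4^2 = 16 ≡ 16 (mod 89)
4^4 ≡ 16^2 = 256 ≡ 78 (mod 89)
4^8 ≡ 78^2 = 6084 ≡ 32 (mod 89)
11 = 8 + 2 + 1 in binary powers of 2.
So 4^11 ≡ 32 · 16 · 4 ≡ 1 (mod 89).
Since 4^d ≡ 1 (mod 89), base 4 does not prove 89 composite.

1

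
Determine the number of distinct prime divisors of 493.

493 = 17 · 29
493 = 17 · 29, which has 2 distinct prime factors.

2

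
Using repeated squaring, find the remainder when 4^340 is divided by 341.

4^1 ≡ 4 (mod 341)
4^2 ≡ 4^2 = 16 ≡ 16 (mod 341)
4^4 ≡ 16^2 = 256 ≡ 256 (mod 341)
4^8 ≡ 256^2 = 65536 ≡ 64 (mod 341)
4^16 ≡ 64^2 = 4096 ≡ 4 (mod 341)
4^32 ≡ 4^2 = 16 ≡ 16 (mod 341)
4^64 ≡ 16^2 = 256 ≡ 256 (mod 341)
4^128 ≡ 256^2 = 65536 ≡ 64 (mod 341)
4^256 ≡ 64^2 = 4096 ≡ 4 (mod 341)
340 = 256 + 64 + 16 + 4 in binary powers of 2.
So 4^340 ≡ 4 · 256 · 4 · 256 ≡ 1 (mod 341).
Since the result is 1, base 4 gives no evidence that 341 is composite.

1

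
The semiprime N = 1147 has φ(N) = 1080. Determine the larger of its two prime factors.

37

φ(n) = (p−1)(q−1) = n − (p+q) + 1, so p + q = 1147 − 1080 + 1 = 68.
p and q are the roots of t² − 68t + 1147 = 0.
Discriminant: 68² − 4·1147 = 4624 − 4588 = 36; √36 = 6.
q = (68 − 6)/2 = 31, p = (68 + 6)/2 = 37.
Check: 31 · 37 = 1147.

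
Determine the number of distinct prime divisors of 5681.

5681 = 13 · 437
437 = 19 · 23
5681 = 13 · 19 · 23, which has 3 distinct prime factors.

3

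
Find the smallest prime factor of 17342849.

17342849 is odd.
Digit sum 38, not divisible by 3.
Ends in 9: not divisible by 5.
7: 17342849 = 7·2477549 + 6
11: 17342849 = 11·1576622 + 7
13: 17342849 = 13·1334065 + 4
17: 17342849 = 17·1020167 + 10
19: 17342849 = 19·912781 + 10
23: 17342849 = 23·754036 + 21
29: 17342849 = 29·598029 + 8
31: 17342849 = 31·559446 + 23
37: 17342849 = 37·468725 + 24
41: 17342849 = 41·422996 + 13
43: 17342849 = 43·403322 + 3
47: 17342849 = 47·368996 + 37
53: 17342849 = 53·327223 + 30
59: 17342849 = 59·293946 + 35
61: 17342849 = 61·284309

61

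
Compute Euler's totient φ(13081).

12852

Factor: 13081 = 103 · 127.
φ(13081) = (103−1) · (127−1) = 102 · 126 = 12852.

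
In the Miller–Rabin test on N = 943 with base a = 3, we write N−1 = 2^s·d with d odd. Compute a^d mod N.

943 − 1 = 942 = 2^1 · 471, so d = 471.
3^1 ≡ 3 (mod 943)
3^2 ≡ 3^2 = 9 ≡ 9 (mod 943)
3^4 ≡ 9^2 = 81 ≡ 81 (mod 943)
3^8 ≡ 81^2 = 6561 ≡ 903 (mod 943)
3^16 ≡ 903^2 = 815409 ≡ 657 (mod 943)
3^32 ≡ 657^2 = 431649 ≡ 698 (mod 943)
3^64 ≡ 698^2 = 487204 ≡ 616 (mod 943)
3^128 ≡ 616^2 = 379456 ≡ 370 (mod 943)
3^256 ≡ 370^2 = 136900 ≡ 165 (mod 943)
471 = 256 + 128 + 64 + 16 + 4 + 2 + 1 in binary powers of 2.
So 3^471 ≡ 165 · 370 · 616 · 657 · 81 · 9 · 3 ≡ 547 (mod 943).
Squaring chain: 547; never reaches −1, so base 3 is a Miller–Rabin witness that 943 is composite.

547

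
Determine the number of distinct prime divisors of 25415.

4

25415 = 5 · 5083
5083 = 13 · 391
391 = 17 · 23
25415 = 5 · 13 · 17 · 23, which has 4 distinct prime factors.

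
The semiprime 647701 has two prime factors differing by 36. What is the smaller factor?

787

Since p = q + 36, we have 647701 = q(q + 36), so q² + 36q − 647701 = 0.
Discriminant: 36² + 4·647701 = 1296 + 2590804 = 2592100; √2592100 = 1610.
q = (−36 + 1610)/2 = 787, and p = q + 36 = 823.
Check: 787 · 823 = 647701.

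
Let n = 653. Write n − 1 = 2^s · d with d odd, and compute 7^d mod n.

1

653 − 1 = 652 = 2^2 · 163, so d = 163.
7^1 ≡ 7 (mod 653)
7^2 ≡ 7^2 = 49 ≡ 49 (mod 653)
7^4 ≡ 49^2 = 2401 ≡ 442 (mod 653)
7^8 ≡ 442^2 = 195364 ≡ 117 (mod 653)
7^16 ≡ 117^2 = 13689 ≡ 629 (mod 653)
7^32 ≡ 629^2 = 395641 ≡ 576 (mod 653)
7^64 ≡ 576^2 = 331776 ≡ 52 (mod 653)
7^128 ≡ 52^2 = 2704 ≡ 92 (mod 653)
163 = 128 + 32 + 2 + 1 in binary powers of 2.
So 7^163 ≡ 92 · 576 · 49 · 7 ≡ 1 (mod 653).
Since 7^d ≡ 1 (mod 653), base 7 does not prove 653 composite.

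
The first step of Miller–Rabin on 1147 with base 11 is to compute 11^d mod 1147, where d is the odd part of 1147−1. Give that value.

184

1147 − 1 = 1146 = 2^1 · 573, so d = 573.
11^1 ≡ 11 (mod 1147)
11^2 ≡ 11^2 = 121 ≡ 121 (mod 1147)
11^4 ≡ 121^2 = 14641 ≡ 877 (mod 1147)
11^8 ≡ 877^2 = 769129 ≡ 639 (mod 1147)
11^16 ≡ 639^2 = 408321 ≡ 1136 (mod 1147)
11^32 ≡ 1136^2 = 1290496 ≡ 121 (mod 1147)
11^64 ≡ 121^2 = 14641 ≡ 877 (mod 1147)
11^128 ≡ 877^2 = 769129 ≡ 639 (mod 1147)
11^256 ≡ 639^2 = 408321 ≡ 1136 (mod 1147)
11^512 ≡ 1136^2 = 1290496 ≡ 121 (mod 1147)
573 = 512 + 32 + 16 + 8 + 4 + 1 in binary powers of 2.
So 11^573 ≡ 121 · 121 · 1136 · 639 · 877 · 11 ≡ 184 (mod 1147).
Squaring chain: 184; never reaches −1, so base 11 is a Miller–Rabin witness that 1147 is composite.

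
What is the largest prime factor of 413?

59

413 = 7 · 59
59 is prime.
So 413 = 7 · 59; the largest prime factor is 59.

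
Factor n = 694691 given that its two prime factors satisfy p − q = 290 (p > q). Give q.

Since p = q + 290, we have 694691 = q(q + 290), so q² + 290q − 694691 = 0.
Discriminant: 290² + 4·694691 = 84100 + 2778764 = 2862864; √2862864 = 1692.
q = (−290 + 1692)/2 = 701, and p = q + 290 = 991.
Check: 701 · 991 = 694691.

701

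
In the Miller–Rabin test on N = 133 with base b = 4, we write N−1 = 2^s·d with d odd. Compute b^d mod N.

106

133 − 1 = 132 = 2^2 · 33, so d = 33.
4^1 ≡ 4 (mod 133)
4^2 ≡ 4^2 = 16 ≡ 16 (mod 133)
4^4 ≡ 16^2 = 256 ≡ 123 (mod 133)
4^8 ≡ 123^2 = 15129 ≡ 100 (mod 133)
4^16 ≡ 100^2 = 10000 ≡ 25 (mod 133)
4^32 ≡ 25^2 = 625 ≡ 93 (mod 133)
33 = 32 + 1 in binary powers of 2.
So 4^33 ≡ 93 · 4 ≡ 106 (mod 133).
Squaring chain: 106 → 64; never reaches −1, so base 4 is a Miller–Rabin witness that 133 is composite.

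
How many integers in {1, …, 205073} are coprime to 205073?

183600

Factor: 205073 = 11 · 103 · 181.
φ(205073) = (11−1) · (103−1) · (181−1) = 10 · 102 · 180 = 183600.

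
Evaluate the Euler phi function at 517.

Factor: 517 = 11 · 47.
φ(517) = (11−1) · (47−1) = 10 · 46 = 460.

460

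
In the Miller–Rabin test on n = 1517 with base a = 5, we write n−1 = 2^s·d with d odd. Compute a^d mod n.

1517 − 1 = 1516 = 2^2 · 379, so d = 379.
5^1 ≡ 5 (mod 1517)
5^2 ≡ 5^2 = 25 ≡ 25 (mod 1517)
5^4 ≡ 25^2 = 625 ≡ 625 (mod 1517)
5^8 ≡ 625^2 = 390625 ≡ 756 (mod 1517)
5^16 ≡ 756^2 = 571536 ≡ 1144 (mod 1517)
5^32 ≡ 1144^2 = 1308736 ≡ 1082 (mod 1517)
5^64 ≡ 1082^2 = 1170724 ≡ 1117 (mod 1517)
5^128 ≡ 1117^2 = 1247689 ≡ 715 (mod 1517)
5^256 ≡ 715^2 = 511225 ≡ 1513 (mod 1517)
379 = 256 + 64 + 32 + 16 + 8 + 2 + 1 in binary powers of 2.
So 5^379 ≡ 1513 · 1117 · 1082 · 1144 · 756 · 25 · 5 ≡ 402 (mod 1517).
Squaring chain: 402 → 802; never reaches −1, so base 5 is a Miller–Rabin witness that 1517 is composite.

402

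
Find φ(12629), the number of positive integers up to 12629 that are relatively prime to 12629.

Factor: 12629 = 73 · 173.
φ(12629) = (73−1) · (173−1) = 72 · 172 = 12384.

12384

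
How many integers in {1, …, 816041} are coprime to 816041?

787072

Factor: 816041 = 53 · 89 · 173.
φ(816041) = (53−1) · (89−1) · (173−1) = 52 · 88 · 172 = 787072.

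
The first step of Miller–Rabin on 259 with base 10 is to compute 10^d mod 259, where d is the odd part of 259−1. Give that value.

259 − 1 = 258 = 2^1 · 129, so d = 129.
10^1 ≡ 10 (mod 259)
10^2 ≡ 10^2 = 100 ≡ 100 (mod 259)
10^4 ≡ 100^2 = 10000 ≡ 158 (mod 259)
10^8 ≡ 158^2 = 24964 ≡ 100 (mod 259)
10^16 ≡ 100^2 = 10000 ≡ 158 (mod 259)
10^32 ≡ 158^2 = 24964 ≡ 100 (mod 259)
10^64 ≡ 100^2 = 10000 ≡ 158 (mod 259)
10^128 ≡ 158^2 = 24964 ≡ 100 (mod 259)
129 = 128 + 1 in binary powers of 2.
So 10^129 ≡ 100 · 10 ≡ 223 (mod 259).
Squaring chain: 223; never reaches −1, so base 10 is a Miller–Rabin witness that 259 is composite.

223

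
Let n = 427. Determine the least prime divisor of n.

427 is odd.
Digit sum 13, not divisible by 3.
Ends in 7: not divisible by 5.
7: 427 = 7·61

7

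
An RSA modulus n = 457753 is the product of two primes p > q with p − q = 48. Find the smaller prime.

Since p = q + 48, we have 457753 = q(q + 48), so q² + 48q − 457753 = 0.
Discriminant: 48² + 4·457753 = 2304 + 1831012 = 1833316; √1833316 = 1354.
q = (−48 + 1354)/2 = 653, and p = q + 48 = 701.
Check: 653 · 701 = 457753.

653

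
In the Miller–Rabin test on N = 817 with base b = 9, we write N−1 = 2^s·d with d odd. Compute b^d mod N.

817 − 1 = 816 = 2^4 · 51, so d = 51.
9^1 ≡ 9 (mod 817)
9^2 ≡ 9^2 = 81 ≡ 81 (mod 817)
9^4 ≡ 81^2 = 6561 ≡ 25 (mod 817)
9^8 ≡ 25^2 = 625 ≡ 625 (mod 817)
9^16 ≡ 625^2 = 390625 ≡ 99 (mod 817)
9^32 ≡ 99^2 = 9801 ≡ 814 (mod 817)
51 = 32 + 16 + 2 + 1 in binary powers of 2.
So 9^51 ≡ 814 · 99 · 81 · 9 ≡ 809 (mod 817).
Squaring chain: 809 → 64 → 11 → 121; never reaches −1, so base 9 is a Miller–Rabin witness that 817 is composite.

809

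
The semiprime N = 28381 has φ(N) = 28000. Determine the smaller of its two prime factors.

φ(n) = (p−1)(q−1) = n − (p+q) + 1, so p + q = 28381 − 28000 + 1 = 382.
p and q are the roots of t² − 382t + 28381 = 0.
Discriminant: 382² − 4·28381 = 145924 − 113524 = 32400; √32400 = 180.
q = (382 − 180)/2 = 101, p = (382 + 180)/2 = 281.
Check: 101 · 281 = 28381.

101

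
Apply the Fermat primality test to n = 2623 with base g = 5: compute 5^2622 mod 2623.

5^1 ≡ 5 (mod 2623)
5^2 ≡ 5^2 = 25 ≡ 25 (mod 2623)
5^4 ≡ 25^2 = 625 ≡ 625 (mod 2623)
5^8 ≡ 625^2 = 390625 ≡ 2421 (mod 2623)
5^16 ≡ 2421^2 = 5861241 ≡ 1459 (mod 2623)
5^32 ≡ 1459^2 = 2128681 ≡ 1428 (mod 2623)
5^64 ≡ 1428^2 = 2039184 ≡ 1113 (mod 2623)
5^128 ≡ 1113^2 = 1238769 ≡ 713 (mod 2623)
5^256 ≡ 713^2 = 508369 ≡ 2130 (mod 2623)
5^512 ≡ 2130^2 = 4536900 ≡ 1733 (mod 2623)
5^1024 ≡ 1733^2 = 3003289 ≡ 2577 (mod 2623)
5^2048 ≡ 2577^2 = 6640929 ≡ 2116 (mod 2623)
2622 = 2048 + 512 + 32 + 16 + 8 + 4 + 2 in binary powers of 2.
So 5^2622 ≡ 2116 · 1733 · 1428 · 1459 · 2421 · 625 · 25 ≡ 1301 (mod 2623).
Since 1301 ≠ 1, base 5 is a Fermat witness: 2623 is composite.

1301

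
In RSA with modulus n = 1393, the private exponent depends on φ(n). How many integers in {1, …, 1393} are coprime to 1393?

Factor: 1393 = 7 · 199.
φ(1393) = (7−1) · (199−1) = 6 · 198 = 1188.

1188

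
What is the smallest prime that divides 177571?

41

177571 is odd.
Digit sum 28, not divisible by 3.
Ends in 1: not divisible by 5.
7: 177571 = 7·25367 + 2
11: 177571 = 11·16142 + 9
13: 177571 = 13·13659 + 4
17: 177571 = 17·10445 + 6
19: 177571 = 19·9345 + 16
23: 177571 = 23·7720 + 11
29: 177571 = 29·6123 + 4
31: 177571 = 31·5728 + 3
37: 177571 = 37·4799 + 8
41: 177571 = 41·4331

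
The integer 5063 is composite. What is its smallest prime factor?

5063 is odd.
Digit sum 14, not divisible by 3.
Ends in 3: not divisible by 5.
7: 5063 = 7·723 + 2
11: 5063 = 11·460 + 3
13: 5063 = 13·389 + 6
17: 5063 = 17·297 + 14
19: 5063 = 19·266 + 9
23: 5063 = 23·220 + 3
29: 5063 = 29·174 + 17
31: 5063 = 31·163 + 10
37: 5063 = 37·136 + 31
41: 5063 = 41·123 + 20
43: 5063 = 43·117 + 32
47: 5063 = 47·107 + 34
53: 5063 = 53·95 + 28
59: 5063 = 59·85 + 48
61: 5063 = 61·83

61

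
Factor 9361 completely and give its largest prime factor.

9361 = 11 · 851
851 = 23 · 37
37 is prime.
So 9361 = 11 · 23 · 37; the largest prime factor is 37.

37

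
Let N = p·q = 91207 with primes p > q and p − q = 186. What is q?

223

Since p = q + 186, we have 91207 = q(q + 186), so q² + 186q − 91207 = 0.
Discriminant: 186² + 4·91207 = 34596 + 364828 = 399424; √399424 = 632.
q = (−186 + 632)/2 = 223, and p = q + 186 = 409.
Check: 223 · 409 = 91207.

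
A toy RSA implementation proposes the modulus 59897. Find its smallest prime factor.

89

59897 is odd.
Digit sum 38, not divisible by 3.
Ends in 7: not divisible by 5.
7: 59897 = 7·8556 + 5
11: 59897 = 11·5445 + 2
13: 59897 = 13·4607 + 6
17: 59897 = 17·3523 + 6
19: 59897 = 19·3152 + 9
23: 59897 = 23·2604 + 5
29: 59897 = 29·2065 + 12
31: 59897 = 31·1932 + 5
37: 59897 = 37·1618 + 31
41: 59897 = 41·1460 + 37
43: 59897 = 43·1392 + 41
47: 59897 = 47·1274 + 19
53: 59897 = 53·1130 + 7
59: 59897 = 59·1015 + 12
61: 59897 = 61·981 + 56
67: 59897 = 67·893 + 66
71: 59897 = 71·843 + 44
73: 59897 = 73·820 + 37
79: 59897 = 79·758 + 15
83: 59897 = 83·721 + 54
89: 59897 = 89·673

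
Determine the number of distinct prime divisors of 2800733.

2800733 = 13 · 215441
215441 = 17 · 12673
12673 = 19 · 667
667 = 23 · 29
2800733 = 13 · 17 · 19 · 23 · 29, which has 5 distinct prime factors.

5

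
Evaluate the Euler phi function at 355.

280

Factor: 355 = 5 · 71.
φ(355) = (5−1) · (71−1) = 4 · 70 = 280.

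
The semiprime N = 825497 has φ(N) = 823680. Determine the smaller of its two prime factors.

881

φ(n) = (p−1)(q−1) = n − (p+q) + 1, so p + q = 825497 − 823680 + 1 = 1818.
p and q are the roots of t² − 1818t + 825497 = 0.
Discriminant: 1818² − 4·825497 = 3305124 − 3301988 = 3136; √3136 = 56.
q = (1818 − 56)/2 = 881, p = (1818 + 56)/2 = 937.
Check: 881 · 937 = 825497.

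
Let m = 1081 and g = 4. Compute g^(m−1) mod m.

200

4^1 ≡ 4 (mod 1081)
4^2 ≡ 4^2 = 16 ≡ 16 (mod 1081)
4^4 ≡ 16^2 = 256 ≡ 256 (mod 1081)
4^8 ≡ 256^2 = 65536 ≡ 676 (mod 1081)
4^16 ≡ 676^2 = 456976 ≡ 794 (mod 1081)
4^32 ≡ 794^2 = 630436 ≡ 213 (mod 1081)
4^64 ≡ 213^2 = 45369 ≡ 1048 (mod 1081)
4^128 ≡ 1048^2 = 1098304 ≡ 8 (mod 1081)
4^256 ≡ 8^2 = 64 ≡ 64 (mod 1081)
4^512 ≡ 64^2 = 4096 ≡ 853 (mod 1081)
4^1024 ≡ 853^2 = 727609 ≡ 96 (mod 1081)
1080 = 1024 + 32 + 16 + 8 in binary powers of 2.
So 4^1080 ≡ 96 · 213 · 794 · 676 ≡ 200 (mod 1081).
Since 200 ≠ 1, base 4 is a Fermat witness: 1081 is composite.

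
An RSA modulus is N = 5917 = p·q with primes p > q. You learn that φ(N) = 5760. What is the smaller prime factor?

φ(n) = (p−1)(q−1) = n − (p+q) + 1, so p + q = 5917 − 5760 + 1 = 158.
p and q are the roots of t² − 158t + 5917 = 0.
Discriminant: 158² − 4·5917 = 24964 − 23668 = 1296; √1296 = 36.
q = (158 − 36)/2 = 61, p = (158 + 36)/2 = 97.
Check: 61 · 97 = 5917.

61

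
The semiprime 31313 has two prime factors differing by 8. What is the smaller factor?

Since p = q + 8, we have 31313 = q(q + 8), so q² + 8q − 31313 = 0.
Discriminant: 8² + 4·31313 = 64 + 125252 = 125316; √125316 = 354.
q = (−8 + 354)/2 = 173, and p = q + 8 = 181.
Check: 173 · 181 = 31313.

173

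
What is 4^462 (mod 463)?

1

4^1 ≡ 4 (mod 463)
4^2 ≡ 4^2 = 16 ≡ 16 (mod 463)
4^4 ≡ 16^2 = 256 ≡ 256 (mod 463)
4^8 ≡ 256^2 = 65536 ≡ 253 (mod 463)
4^16 ≡ 253^2 = 64009 ≡ 115 (mod 463)
4^32 ≡ 115^2 = 13225 ≡ 261 (mod 463)
4^64 ≡ 261^2 = 68121 ≡ 60 (mod 463)
4^128 ≡ 60^2 = 3600 ≡ 359 (mod 463)
4^256 ≡ 359^2 = 128881 ≡ 167 (mod 463)
462 = 256 + 128 + 64 + 8 + 4 + 2 in binary powers of 2.
So 4^462 ≡ 167 · 359 · 60 · 253 · 256 · 16 ≡ 1 (mod 463).
Since the result is 1, base 4 gives no evidence that 463 is composite.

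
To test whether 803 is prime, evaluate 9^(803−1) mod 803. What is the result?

356

9^1 ≡ 9 (mod 803)
9^2 ≡ 9^2 = 81 ≡ 81 (mod 803)
9^4 ≡ 81^2 = 6561 ≡ 137 (mod 803)
9^8 ≡ 137^2 = 18769 ≡ 300 (mod 803)
9^16 ≡ 300^2 = 90000 ≡ 64 (mod 803)
9^32 ≡ 64^2 = 4096 ≡ 81 (mod 803)
9^64 ≡ 81^2 = 6561 ≡ 137 (mod 803)
9^128 ≡ 137^2 = 18769 ≡ 300 (mod 803)
9^256 ≡ 300^2 = 90000 ≡ 64 (mod 803)
9^512 ≡ 64^2 = 4096 ≡ 81 (mod 803)
802 = 512 + 256 + 32 + 2 in binary powers of 2.
So 9^802 ≡ 81 · 64 · 81 · 81 ≡ 356 (mod 803).
Since 356 ≠ 1, base 9 is a Fermat witness: 803 is composite.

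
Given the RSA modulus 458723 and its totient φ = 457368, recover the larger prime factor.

φ(n) = (p−1)(q−1) = n − (p+q) + 1, so p + q = 458723 − 457368 + 1 = 1356.
p and q are the roots of t² − 1356t + 458723 = 0.
Discriminant: 1356² − 4·458723 = 1838736 − 1834892 = 3844; √3844 = 62.
q = (1356 − 62)/2 = 647, p = (1356 + 62)/2 = 709.
Check: 647 · 709 = 458723.

709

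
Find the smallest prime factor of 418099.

11

418099 is odd.
Digit sum 31, not divisible by 3.
Ends in 9: not divisible by 5.
7: 418099 = 7·59728 + 3
11: 418099 = 11·38009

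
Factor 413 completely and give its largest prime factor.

59

413 = 7 · 59
59 is prime.
So 413 = 7 · 59; the largest prime factor is 59.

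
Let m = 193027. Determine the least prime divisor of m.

43

193027 is odd.
Digit sum 22, not divisible by 3.
Ends in 7: not divisible by 5.
7: 193027 = 7·27575 + 2
11: 193027 = 11·17547 + 10
13: 193027 = 13·14848 + 3
17: 193027 = 17·11354 + 9
19: 193027 = 19·10159 + 6
23: 193027 = 23·8392 + 11
29: 193027 = 29·6656 + 3
31: 193027 = 31·6226 + 21
37: 193027 = 37·5216 + 35
41: 193027 = 41·4707 + 40
43: 193027 = 43·4489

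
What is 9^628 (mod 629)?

9^1 ≡ 9 (mod 629)
9^2 ≡ 9^2 = 81 ≡ 81 (mod 629)
9^4 ≡ 81^2 = 6561 ≡ 271 (mod 629)
9^8 ≡ 271^2 = 73441 ≡ 477 (mod 629)
9^16 ≡ 477^2 = 227529 ≡ 460 (mod 629)
9^32 ≡ 460^2 = 211600 ≡ 256 (mod 629)
9^64 ≡ 256^2 = 65536 ≡ 120 (mod 629)
9^128 ≡ 120^2 = 14400 ≡ 562 (mod 629)
9^256 ≡ 562^2 = 315844 ≡ 86 (mod 629)
9^512 ≡ 86^2 = 7396 ≡ 477 (mod 629)
628 = 512 + 64 + 32 + 16 + 4 in binary powers of 2.
So 9^628 ≡ 477 · 120 · 256 · 460 · 271 ≡ 16 (mod 629).
Since 16 ≠ 1, base 9 is a Fermat witness: 629 is composite.

16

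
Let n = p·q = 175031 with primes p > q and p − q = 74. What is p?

457

Since p = q + 74, we have 175031 = q(q + 74), so q² + 74q − 175031 = 0.
Discriminant: 74² + 4·175031 = 5476 + 700124 = 705600; √705600 = 840.
q = (−74 + 840)/2 = 383, and p = q + 74 = 457.
Check: 383 · 457 = 175031.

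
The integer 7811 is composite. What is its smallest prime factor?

7811 is odd.
Digit sum 17, not divisible by 3.
Ends in 1: not divisible by 5.
7: 7811 = 7·1115 + 6
11: 7811 = 11·710 + 1
13: 7811 = 13·600 + 11
17: 7811 = 17·459 + 8
19: 7811 = 19·411 + 2
23: 7811 = 23·339 + 14
29: 7811 = 29·269 + 10
31: 7811 = 31·251 + 30
37: 7811 = 37·211 + 4
41: 7811 = 41·190 + 21
43: 7811 = 43·181 + 28
47: 7811 = 47·166 + 9
53: 7811 = 53·147 + 20
59: 7811 = 59·132 + 23
61: 7811 = 61·128 + 3
67: 7811 = 67·116 + 39
71: 7811 = 71·110 + 1
73: 7811 = 73·107

73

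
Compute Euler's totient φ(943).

880

Factor: 943 = 23 · 41.
φ(943) = (23−1) · (41−1) = 22 · 40 = 880.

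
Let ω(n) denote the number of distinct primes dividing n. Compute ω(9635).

9635 = 5 · 1927
1927 = 41 · 47
9635 = 5 · 41 · 47, which has 3 distinct prime factors.

3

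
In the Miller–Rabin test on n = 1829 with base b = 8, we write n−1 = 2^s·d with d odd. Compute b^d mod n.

157

1829 − 1 = 1828 = 2^2 · 457, so d = 457.
8^1 ≡ 8 (mod 1829)
8^2 ≡ 8^2 = 64 ≡ 64 (mod 1829)
8^4 ≡ 64^2 = 4096 ≡ 438 (mod 1829)
8^8 ≡ 438^2 = 191844 ≡ 1628 (mod 1829)
8^16 ≡ 1628^2 = 2650384 ≡ 163 (mod 1829)
8^32 ≡ 163^2 = 26569 ≡ 963 (mod 1829)
8^64 ≡ 963^2 = 927369 ≡ 66 (mod 1829)
8^128 ≡ 66^2 = 4356 ≡ 698 (mod 1829)
8^256 ≡ 698^2 = 487204 ≡ 690 (mod 1829)
457 = 256 + 128 + 64 + 8 + 1 in binary powers of 2.
So 8^457 ≡ 690 · 698 · 66 · 1628 · 8 ≡ 157 (mod 1829).
Squaring chain: 157 → 872; never reaches −1, so base 8 is a Miller–Rabin witness that 1829 is composite.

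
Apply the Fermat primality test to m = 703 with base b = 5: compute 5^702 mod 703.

5^1 ≡ 5 (mod 703)
5^2 ≡ 5^2 = 25 ≡ 25 (mod 703)
5^4 ≡ 25^2 = 625 ≡ 625 (mod 703)
5^8 ≡ 625^2 = 390625 ≡ 460 (mod 703)
5^16 ≡ 460^2 = 211600 ≡ 700 (mod 703)
5^32 ≡ 700^2 = 490000 ≡ 9 (mod 703)
5^64 ≡ 9^2 = 81 ≡ 81 (mod 703)
5^128 ≡ 81^2 = 6561 ≡ 234 (mod 703)
5^256 ≡ 234^2 = 54756 ≡ 625 (mod 703)
5^512 ≡ 625^2 = 390625 ≡ 460 (mod 703)
702 = 512 + 128 + 32 + 16 + 8 + 4 + 2 in binary powers of 2.
So 5^702 ≡ 460 · 234 · 9 · 700 · 460 · 625 · 25 ≡ 628 (mod 703).
Since 628 ≠ 1, base 5 is a Fermat witness: 703 is composite.

628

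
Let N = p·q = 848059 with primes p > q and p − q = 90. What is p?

Since p = q + 90, we have 848059 = q(q + 90), so q² + 90q − 848059 = 0.
Discriminant: 90² + 4·848059 = 8100 + 3392236 = 3400336; √3400336 = 1844.
q = (−90 + 1844)/2 = 877, and p = q + 90 = 967.
Check: 877 · 967 = 848059.

967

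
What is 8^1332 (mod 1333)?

8^1 ≡ 8 (mod 1333)
8^2 ≡ 8^2 = 64 ≡ 64 (mod 1333)
8^4 ≡ 64^2 = 4096 ≡ 97 (mod 1333)
8^8 ≡ 97^2 = 9409 ≡ 78 (mod 1333)
8^16 ≡ 78^2 = 6084 ≡ 752 (mod 1333)
8^32 ≡ 752^2 = 565504 ≡ 312 (mod 1333)
8^64 ≡ 312^2 = 97344 ≡ 35 (mod 1333)
8^128 ≡ 35^2 = 1225 ≡ 1225 (mod 1333)
8^256 ≡ 1225^2 = 1500625 ≡ 1000 (mod 1333)
8^512 ≡ 1000^2 = 1000000 ≡ 250 (mod 1333)
8^1024 ≡ 250^2 = 62500 ≡ 1182 (mod 1333)
1332 = 1024 + 256 + 32 + 16 + 4 in binary powers of 2.
So 8^1332 ≡ 1182 · 1000 · 312 · 752 · 97 ≡ 64 (mod 1333).
Since 64 ≠ 1, base 8 is a Fermat witness: 1333 is composite.

64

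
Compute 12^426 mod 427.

400

12^1 ≡ 12 (mod 427)
12^2 ≡ 12^2 = 144 ≡ 144 (mod 427)
12^4 ≡ 144^2 = 20736 ≡ 240 (mod 427)
12^8 ≡ 240^2 = 57600 ≡ 382 (mod 427)
12^16 ≡ 382^2 = 145924 ≡ 317 (mod 427)
12^32 ≡ 317^2 = 100489 ≡ 144 (mod 427)
12^64 ≡ 144^2 = 20736 ≡ 240 (mod 427)
12^128 ≡ 240^2 = 57600 ≡ 382 (mod 427)
12^256 ≡ 382^2 = 145924 ≡ 317 (mod 427)
426 = 256 + 128 + 32 + 8 + 2 in binary powers of 2.
So 12^426 ≡ 317 · 382 · 144 · 382 · 144 ≡ 400 (mod 427).
Since 400 ≠ 1, base 12 is a Fermat witness: 427 is composite.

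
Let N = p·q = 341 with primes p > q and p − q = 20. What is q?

Since p = q + 20, we have 341 = q(q + 20), so q² + 20q − 341 = 0.
Discriminant: 20² + 4·341 = 400 + 1364 = 1764; √1764 = 42.
q = (−20 + 42)/2 = 11, and p = q + 20 = 31.
Check: 11 · 31 = 341.

11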